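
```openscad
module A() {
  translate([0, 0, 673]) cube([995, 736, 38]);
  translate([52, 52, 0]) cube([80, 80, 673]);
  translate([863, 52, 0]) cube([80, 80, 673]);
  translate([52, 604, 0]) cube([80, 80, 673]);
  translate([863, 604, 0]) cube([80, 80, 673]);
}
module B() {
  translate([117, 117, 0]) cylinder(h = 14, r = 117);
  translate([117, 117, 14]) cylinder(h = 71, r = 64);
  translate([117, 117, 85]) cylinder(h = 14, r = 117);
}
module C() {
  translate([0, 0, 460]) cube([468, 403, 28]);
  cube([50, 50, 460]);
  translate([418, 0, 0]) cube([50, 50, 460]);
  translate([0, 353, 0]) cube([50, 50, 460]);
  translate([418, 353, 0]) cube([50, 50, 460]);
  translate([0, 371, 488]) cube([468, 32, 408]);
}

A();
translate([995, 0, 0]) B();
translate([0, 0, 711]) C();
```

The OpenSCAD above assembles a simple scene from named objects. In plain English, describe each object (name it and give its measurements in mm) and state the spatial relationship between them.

A is a table: top 995 mm (x) × 736 mm (y), 38 mm thick, upper face at z = 711 mm, on four 80×80 mm square legs, each inset 52 mm from the nearest pair of top edges, running from z = 0 to the bottom of the top.

B is a spool: two coaxial disc flanges of radius 117 mm and thickness 14 mm, joined by a core cylinder of radius 64 mm and height 71 mm. The lower flange rests on z = 0 and the three cylinders share a vertical axis.

C is a chair. The seat is a 468×403×28 mm slab with its top at z = 488 mm, on four 50×50 mm corner legs (flush with the seat edges, standing on z = 0). A flat backrest 32 mm thick, 408 mm tall, spans the full seat width and rises from the seat top along its +y edge, rear face flush with the rear of the seat.

The spool is against the table's +x side, with their −y faces flush. The chair is on top of the table.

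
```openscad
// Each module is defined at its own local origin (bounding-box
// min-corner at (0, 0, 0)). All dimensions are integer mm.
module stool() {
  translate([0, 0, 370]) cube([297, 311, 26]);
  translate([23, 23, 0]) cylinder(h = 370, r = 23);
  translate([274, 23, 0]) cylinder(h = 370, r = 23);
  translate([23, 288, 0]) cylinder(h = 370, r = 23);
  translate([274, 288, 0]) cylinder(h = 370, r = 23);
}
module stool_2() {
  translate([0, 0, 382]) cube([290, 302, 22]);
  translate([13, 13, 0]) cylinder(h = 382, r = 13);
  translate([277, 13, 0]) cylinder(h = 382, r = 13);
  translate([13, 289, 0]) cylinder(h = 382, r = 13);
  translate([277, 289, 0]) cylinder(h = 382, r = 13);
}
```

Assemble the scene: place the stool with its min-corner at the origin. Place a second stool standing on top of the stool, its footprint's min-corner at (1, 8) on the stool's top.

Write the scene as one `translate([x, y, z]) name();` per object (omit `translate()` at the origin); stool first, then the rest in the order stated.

stool();
translate([1, 8, 396]) stool_2();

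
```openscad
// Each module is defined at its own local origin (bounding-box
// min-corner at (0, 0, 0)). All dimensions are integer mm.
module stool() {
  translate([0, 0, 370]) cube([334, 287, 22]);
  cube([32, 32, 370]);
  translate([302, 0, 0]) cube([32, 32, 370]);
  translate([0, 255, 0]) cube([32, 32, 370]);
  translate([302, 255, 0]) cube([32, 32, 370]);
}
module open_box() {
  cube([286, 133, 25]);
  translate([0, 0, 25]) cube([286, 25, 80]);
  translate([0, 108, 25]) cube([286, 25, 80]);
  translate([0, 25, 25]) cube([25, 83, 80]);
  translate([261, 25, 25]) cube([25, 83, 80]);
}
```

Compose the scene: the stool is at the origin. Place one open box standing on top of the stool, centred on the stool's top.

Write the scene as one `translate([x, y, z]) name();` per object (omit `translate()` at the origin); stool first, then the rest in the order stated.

stool();
translate([24, 77, 392]) open_box();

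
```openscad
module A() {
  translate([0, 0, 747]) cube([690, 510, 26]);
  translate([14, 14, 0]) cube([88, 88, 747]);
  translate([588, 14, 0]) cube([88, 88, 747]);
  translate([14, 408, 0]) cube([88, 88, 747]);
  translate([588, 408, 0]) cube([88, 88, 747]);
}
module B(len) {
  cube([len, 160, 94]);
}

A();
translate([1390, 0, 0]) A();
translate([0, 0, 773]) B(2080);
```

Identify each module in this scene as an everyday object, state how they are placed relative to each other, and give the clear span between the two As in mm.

A is a table. B is a beam. A beam spans the tops of two tables. The clear span between the two tables is 700 mm.

Second table starts at x = 1390; first ends at x = 690; clear span = 1390 − 690 = 700 mm.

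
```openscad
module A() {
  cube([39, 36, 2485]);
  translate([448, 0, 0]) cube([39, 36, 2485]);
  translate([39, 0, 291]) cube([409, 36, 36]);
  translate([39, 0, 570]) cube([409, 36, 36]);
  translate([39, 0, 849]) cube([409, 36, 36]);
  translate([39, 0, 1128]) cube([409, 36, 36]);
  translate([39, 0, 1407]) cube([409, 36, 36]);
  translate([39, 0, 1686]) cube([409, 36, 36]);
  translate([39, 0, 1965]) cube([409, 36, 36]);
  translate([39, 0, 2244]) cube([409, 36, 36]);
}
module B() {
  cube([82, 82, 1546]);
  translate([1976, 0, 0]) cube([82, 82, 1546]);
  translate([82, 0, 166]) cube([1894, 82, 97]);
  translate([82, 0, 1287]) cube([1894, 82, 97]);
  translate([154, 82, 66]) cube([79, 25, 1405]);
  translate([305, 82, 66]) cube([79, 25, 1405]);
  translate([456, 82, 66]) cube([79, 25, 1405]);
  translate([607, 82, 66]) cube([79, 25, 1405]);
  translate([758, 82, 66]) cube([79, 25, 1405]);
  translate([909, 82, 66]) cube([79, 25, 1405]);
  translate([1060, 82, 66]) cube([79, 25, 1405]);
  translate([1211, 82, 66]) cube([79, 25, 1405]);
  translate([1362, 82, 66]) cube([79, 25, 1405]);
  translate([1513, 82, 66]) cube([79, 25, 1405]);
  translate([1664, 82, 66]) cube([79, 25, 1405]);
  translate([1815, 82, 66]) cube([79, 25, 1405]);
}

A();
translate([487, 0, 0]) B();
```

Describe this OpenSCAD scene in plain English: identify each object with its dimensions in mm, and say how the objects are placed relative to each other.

A is a straight ladder. Two 39×36 mm vertical rails, 2485 mm tall, stand 487 mm apart (outside-to-outside) with their front faces coplanar on the −y side. 8 rungs, each 36 mm deep and 36 mm tall, span between the inner faces of the rails, front faces flush with the rails. The lowest rung's underside is at z = 291 mm and rungs are spaced 279 mm apart (underside to underside).

B is a fence section. Two 82×82 mm posts, 1546 mm tall, stand on the floor with a clear span of 1894 mm between their inner faces. Two horizontal rails of 82×97 mm section span the gap between the posts with their undersides at z = 166 mm and z = 1287 mm, flush with the posts' −y face. 12 pickets, each 79 mm wide, 25 mm thick and 1405 mm tall, are fixed to the +y face of the rails with their bottoms at z = 66 mm, evenly spaced across the span with equal gaps (rounded down to the nearest mm) at the −x end and between each pair — any rounding remainder accumulates at the +x end.

The fence section is against the ladder's +x side, with their −y faces flush.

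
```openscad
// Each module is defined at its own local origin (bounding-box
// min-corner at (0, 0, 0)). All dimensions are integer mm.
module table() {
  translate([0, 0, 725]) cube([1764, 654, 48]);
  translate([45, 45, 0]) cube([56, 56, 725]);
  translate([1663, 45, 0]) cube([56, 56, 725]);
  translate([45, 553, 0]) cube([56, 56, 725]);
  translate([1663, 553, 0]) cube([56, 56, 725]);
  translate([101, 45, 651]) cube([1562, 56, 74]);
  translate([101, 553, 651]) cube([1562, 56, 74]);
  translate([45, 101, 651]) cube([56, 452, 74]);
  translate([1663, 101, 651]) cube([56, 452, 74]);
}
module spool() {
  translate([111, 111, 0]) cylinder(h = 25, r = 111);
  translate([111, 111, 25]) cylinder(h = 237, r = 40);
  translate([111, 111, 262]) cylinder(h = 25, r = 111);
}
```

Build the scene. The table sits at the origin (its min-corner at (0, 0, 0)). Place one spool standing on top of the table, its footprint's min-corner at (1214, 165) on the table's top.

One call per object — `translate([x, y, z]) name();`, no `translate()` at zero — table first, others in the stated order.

table();
translate([1214, 165, 773]) spool();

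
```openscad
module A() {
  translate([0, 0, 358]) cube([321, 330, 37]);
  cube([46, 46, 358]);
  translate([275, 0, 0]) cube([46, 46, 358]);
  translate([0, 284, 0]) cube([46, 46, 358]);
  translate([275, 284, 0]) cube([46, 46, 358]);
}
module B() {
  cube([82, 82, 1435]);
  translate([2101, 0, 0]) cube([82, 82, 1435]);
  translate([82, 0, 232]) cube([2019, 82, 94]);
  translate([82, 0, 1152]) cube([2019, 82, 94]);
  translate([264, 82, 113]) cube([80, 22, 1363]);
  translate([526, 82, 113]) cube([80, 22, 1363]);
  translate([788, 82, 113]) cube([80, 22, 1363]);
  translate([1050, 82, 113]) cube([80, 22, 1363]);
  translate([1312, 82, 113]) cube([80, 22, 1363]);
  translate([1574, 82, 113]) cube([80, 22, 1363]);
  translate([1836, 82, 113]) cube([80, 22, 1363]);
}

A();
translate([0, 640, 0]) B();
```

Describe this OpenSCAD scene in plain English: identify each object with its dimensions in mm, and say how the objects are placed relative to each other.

A is a four-legged stool. The seat is 321×330 mm, 37 mm thick, top at z = 395 mm. It stands on four square legs, each 46×46 mm in cross-section, from z = 0 to the seat underside, each flush with a corner of the seat.

B is a fence section. Two 82×82 mm posts, 1435 mm tall, stand on the floor with a clear span of 2019 mm between their inner faces. Two horizontal rails of 82×94 mm section span the gap between the posts with their undersides at z = 232 mm and z = 1152 mm, flush with the posts' −y face. 7 pickets, each 80 mm wide, 22 mm thick and 1363 mm tall, are fixed to the +y face of the rails with their bottoms at z = 113 mm, evenly spaced across the span with equal gaps (rounded down to the nearest mm) at the −x end and between each pair — any rounding remainder accumulates at the +x end.

The fence section is on the floor beside the stool on its +y side.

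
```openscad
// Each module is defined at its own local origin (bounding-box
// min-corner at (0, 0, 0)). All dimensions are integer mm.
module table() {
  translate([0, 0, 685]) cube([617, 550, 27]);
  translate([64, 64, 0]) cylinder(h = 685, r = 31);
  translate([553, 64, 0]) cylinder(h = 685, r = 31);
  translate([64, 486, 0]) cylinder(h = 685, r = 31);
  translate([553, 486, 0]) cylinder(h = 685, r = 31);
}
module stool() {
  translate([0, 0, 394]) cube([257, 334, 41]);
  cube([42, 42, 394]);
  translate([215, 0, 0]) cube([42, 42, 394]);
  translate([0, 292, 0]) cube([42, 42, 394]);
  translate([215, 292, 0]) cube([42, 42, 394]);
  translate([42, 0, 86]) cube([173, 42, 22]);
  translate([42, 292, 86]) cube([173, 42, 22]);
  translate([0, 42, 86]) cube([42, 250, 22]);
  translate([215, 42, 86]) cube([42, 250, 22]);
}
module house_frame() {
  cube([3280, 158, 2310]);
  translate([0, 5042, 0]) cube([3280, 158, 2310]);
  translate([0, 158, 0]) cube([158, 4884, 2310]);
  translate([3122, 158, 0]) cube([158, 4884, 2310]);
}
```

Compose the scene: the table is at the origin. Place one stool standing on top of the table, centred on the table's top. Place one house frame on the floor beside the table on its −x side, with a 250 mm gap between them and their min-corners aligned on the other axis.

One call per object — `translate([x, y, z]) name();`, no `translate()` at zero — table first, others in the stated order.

table();
translate([180, 108, 712]) stool();
translate([-3530, 0, 0]) house_frame();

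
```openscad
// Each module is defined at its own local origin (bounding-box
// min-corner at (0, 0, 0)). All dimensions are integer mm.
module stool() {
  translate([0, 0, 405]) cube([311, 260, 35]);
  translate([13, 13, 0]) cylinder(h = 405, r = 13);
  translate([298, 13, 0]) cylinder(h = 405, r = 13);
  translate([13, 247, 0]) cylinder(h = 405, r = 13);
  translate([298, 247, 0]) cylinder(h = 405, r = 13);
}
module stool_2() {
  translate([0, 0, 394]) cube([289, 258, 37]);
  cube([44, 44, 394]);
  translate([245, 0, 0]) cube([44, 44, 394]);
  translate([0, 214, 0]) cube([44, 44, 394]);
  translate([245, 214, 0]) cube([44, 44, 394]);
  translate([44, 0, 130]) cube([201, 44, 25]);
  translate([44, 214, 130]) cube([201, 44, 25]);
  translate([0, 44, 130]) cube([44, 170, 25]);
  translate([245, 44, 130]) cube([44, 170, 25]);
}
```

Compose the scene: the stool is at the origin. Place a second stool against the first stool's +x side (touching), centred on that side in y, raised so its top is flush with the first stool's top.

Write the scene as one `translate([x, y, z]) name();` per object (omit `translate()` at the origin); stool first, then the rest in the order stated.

stool();
translate([311, 1, 9]) stool_2();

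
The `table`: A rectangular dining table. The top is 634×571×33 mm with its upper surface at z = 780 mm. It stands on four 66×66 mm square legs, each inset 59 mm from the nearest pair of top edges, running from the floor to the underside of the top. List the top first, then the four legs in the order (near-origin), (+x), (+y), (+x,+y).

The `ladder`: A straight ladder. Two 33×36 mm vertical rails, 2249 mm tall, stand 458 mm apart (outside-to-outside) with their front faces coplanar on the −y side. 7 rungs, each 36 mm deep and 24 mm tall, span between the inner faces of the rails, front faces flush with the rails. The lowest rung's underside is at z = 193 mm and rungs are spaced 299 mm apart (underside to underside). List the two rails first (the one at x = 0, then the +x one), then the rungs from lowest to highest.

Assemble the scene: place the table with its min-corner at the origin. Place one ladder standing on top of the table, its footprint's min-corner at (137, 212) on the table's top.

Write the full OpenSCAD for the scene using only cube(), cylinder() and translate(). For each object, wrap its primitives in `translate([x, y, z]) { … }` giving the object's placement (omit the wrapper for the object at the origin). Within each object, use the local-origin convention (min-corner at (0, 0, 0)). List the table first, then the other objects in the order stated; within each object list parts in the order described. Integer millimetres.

translate([0, 0, 747]) cube([634, 571, 33]);
translate([59, 59, 0]) cube([66, 66, 747]);
translate([509, 59, 0]) cube([66, 66, 747]);
translate([59, 446, 0]) cube([66, 66, 747]);
translate([509, 446, 0]) cube([66, 66, 747]);
translate([137, 212, 780]) {
  cube([33, 36, 2249]);
  translate([425, 0, 0]) cube([33, 36, 2249]);
  translate([33, 0, 193]) cube([392, 36, 24]);
  translate([33, 0, 492]) cube([392, 36, 24]);
  translate([33, 0, 791]) cube([392, 36, 24]);
  translate([33, 0, 1090]) cube([392, 36, 24]);
  translate([33, 0, 1389]) cube([392, 36, 24]);
  translate([33, 0, 1688]) cube([392, 36, 24]);
  translate([33, 0, 1987]) cube([392, 36, 24]);
}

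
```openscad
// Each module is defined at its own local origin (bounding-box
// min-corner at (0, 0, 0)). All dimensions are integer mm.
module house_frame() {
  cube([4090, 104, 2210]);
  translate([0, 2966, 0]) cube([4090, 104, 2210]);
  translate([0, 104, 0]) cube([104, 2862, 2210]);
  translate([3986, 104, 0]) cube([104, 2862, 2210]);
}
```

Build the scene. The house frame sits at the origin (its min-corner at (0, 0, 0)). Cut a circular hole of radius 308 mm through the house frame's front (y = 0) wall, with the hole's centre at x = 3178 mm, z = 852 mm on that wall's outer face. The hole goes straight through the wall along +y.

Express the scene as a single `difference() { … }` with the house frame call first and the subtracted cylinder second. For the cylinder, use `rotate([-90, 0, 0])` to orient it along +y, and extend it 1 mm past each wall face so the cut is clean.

difference() {
  house_frame();
  translate([3178, -1, 852]) rotate([-90, 0, 0]) cylinder(h = 106, r = 308);
}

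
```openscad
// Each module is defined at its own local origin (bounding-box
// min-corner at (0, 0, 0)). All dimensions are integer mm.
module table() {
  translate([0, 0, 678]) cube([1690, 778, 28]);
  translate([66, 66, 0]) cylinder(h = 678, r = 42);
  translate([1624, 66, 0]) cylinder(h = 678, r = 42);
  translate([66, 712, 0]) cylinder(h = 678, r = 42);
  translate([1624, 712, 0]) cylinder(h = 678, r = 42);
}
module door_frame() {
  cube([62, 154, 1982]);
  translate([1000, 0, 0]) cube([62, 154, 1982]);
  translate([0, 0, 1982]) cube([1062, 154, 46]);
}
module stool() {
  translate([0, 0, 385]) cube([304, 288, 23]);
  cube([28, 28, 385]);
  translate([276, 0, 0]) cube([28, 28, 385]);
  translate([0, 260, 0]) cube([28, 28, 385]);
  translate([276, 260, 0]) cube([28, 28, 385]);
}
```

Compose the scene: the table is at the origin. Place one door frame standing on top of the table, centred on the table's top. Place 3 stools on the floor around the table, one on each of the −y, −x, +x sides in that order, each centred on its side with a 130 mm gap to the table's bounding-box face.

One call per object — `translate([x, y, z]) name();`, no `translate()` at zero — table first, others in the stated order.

table();
translate([314, 312, 706]) door_frame();
translate([693, -418, 0]) stool();
translate([-434, 245, 0]) stool();
translate([1820, 245, 0]) stool();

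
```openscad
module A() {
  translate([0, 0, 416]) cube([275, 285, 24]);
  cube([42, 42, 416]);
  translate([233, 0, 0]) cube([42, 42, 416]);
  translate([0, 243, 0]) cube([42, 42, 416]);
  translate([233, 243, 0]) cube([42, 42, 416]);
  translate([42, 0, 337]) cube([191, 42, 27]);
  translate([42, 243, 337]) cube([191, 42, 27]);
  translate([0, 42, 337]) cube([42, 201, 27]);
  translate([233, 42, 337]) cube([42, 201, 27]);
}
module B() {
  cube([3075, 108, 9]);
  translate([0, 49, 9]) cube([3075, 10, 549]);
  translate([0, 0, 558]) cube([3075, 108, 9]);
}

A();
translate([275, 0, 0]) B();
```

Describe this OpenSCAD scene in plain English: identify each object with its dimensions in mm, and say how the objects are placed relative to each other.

A is a simple wooden stool: a rectangular seat 275 mm (x) by 285 mm (y), 24 mm thick, top face at z = 440 mm, on four square legs, each 42×42 mm in cross-section. The legs rest on z = 0, each flush with a corner of the seat. Four stretchers, 42 mm wide and 27 mm tall, connect adjacent legs with their undersides at z = 337 mm, each running between the inner faces of the legs it joins and aligned with the legs' outer faces on the other axis.

B is an I-beam lying along x, 3075 mm long. Overall section height 567 mm. Two flanges 108 mm wide (y) and 9 mm thick, one on the floor and one at the top; a web 10 mm thick runs between them, centred on the flange width.

The I-beam is against the stool's +x side, with their −y faces flush.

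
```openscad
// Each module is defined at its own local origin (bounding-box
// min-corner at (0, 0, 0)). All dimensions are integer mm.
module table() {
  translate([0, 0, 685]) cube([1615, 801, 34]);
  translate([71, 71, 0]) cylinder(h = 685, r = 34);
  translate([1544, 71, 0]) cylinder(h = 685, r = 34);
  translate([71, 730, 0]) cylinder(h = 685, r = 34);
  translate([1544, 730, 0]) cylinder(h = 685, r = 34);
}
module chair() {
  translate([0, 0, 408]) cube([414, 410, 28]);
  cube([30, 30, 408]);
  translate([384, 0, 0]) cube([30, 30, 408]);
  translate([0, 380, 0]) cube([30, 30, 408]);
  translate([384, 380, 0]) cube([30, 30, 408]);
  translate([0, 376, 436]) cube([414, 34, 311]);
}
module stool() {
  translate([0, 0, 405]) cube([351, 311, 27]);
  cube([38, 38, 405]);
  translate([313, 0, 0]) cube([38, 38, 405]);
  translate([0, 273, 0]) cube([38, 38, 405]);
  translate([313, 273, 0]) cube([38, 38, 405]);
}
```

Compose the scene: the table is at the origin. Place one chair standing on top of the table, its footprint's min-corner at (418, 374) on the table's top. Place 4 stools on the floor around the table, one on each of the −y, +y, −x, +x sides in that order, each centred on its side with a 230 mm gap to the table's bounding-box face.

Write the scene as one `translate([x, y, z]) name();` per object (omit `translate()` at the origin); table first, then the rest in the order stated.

table();
translate([418, 374, 719]) chair();
translate([632, -541, 0]) stool();
translate([632, 1031, 0]) stool();
translate([-581, 245, 0]) stool();
translate([1845, 245, 0]) stool();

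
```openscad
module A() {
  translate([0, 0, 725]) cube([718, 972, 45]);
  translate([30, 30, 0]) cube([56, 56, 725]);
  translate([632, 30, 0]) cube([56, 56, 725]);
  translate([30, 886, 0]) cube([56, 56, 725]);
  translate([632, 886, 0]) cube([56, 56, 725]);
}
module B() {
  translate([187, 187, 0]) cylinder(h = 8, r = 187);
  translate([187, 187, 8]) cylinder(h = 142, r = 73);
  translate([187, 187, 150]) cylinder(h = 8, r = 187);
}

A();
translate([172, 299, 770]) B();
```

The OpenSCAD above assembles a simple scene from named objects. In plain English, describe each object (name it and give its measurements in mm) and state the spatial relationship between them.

A is a table with a 718×972 mm rectangular top, 45 mm thick, top surface at z = 770 mm, supported by four 56×56 mm square legs, each inset 30 mm from the nearest pair of top edges, running from the floor.

B is a spool: two coaxial disc flanges of radius 187 mm and thickness 8 mm, joined by a core cylinder of radius 73 mm and height 142 mm. The lower flange rests on z = 0 and the three cylinders share a vertical axis.

The spool is on top of the table, centred.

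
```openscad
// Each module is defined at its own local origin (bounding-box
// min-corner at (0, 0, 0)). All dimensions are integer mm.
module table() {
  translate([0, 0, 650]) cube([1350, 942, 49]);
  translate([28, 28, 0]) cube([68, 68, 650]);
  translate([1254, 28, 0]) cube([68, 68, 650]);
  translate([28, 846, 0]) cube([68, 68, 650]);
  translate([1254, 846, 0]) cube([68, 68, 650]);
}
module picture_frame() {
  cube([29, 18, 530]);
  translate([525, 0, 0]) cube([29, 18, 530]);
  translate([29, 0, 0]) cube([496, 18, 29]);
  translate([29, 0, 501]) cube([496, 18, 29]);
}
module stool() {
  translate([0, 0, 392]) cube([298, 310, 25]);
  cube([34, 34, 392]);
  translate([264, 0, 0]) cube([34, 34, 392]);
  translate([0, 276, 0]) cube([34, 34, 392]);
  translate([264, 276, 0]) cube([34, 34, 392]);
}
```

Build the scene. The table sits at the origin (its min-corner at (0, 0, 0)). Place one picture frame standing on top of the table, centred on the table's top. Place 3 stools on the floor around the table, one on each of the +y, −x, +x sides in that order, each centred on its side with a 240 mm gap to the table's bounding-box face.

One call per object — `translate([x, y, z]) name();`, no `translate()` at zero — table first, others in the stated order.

table();
translate([398, 462, 699]) picture_frame();
translate([526, 1182, 0]) stool();
translate([-538, 316, 0]) stool();
translate([1590, 316, 0]) stool();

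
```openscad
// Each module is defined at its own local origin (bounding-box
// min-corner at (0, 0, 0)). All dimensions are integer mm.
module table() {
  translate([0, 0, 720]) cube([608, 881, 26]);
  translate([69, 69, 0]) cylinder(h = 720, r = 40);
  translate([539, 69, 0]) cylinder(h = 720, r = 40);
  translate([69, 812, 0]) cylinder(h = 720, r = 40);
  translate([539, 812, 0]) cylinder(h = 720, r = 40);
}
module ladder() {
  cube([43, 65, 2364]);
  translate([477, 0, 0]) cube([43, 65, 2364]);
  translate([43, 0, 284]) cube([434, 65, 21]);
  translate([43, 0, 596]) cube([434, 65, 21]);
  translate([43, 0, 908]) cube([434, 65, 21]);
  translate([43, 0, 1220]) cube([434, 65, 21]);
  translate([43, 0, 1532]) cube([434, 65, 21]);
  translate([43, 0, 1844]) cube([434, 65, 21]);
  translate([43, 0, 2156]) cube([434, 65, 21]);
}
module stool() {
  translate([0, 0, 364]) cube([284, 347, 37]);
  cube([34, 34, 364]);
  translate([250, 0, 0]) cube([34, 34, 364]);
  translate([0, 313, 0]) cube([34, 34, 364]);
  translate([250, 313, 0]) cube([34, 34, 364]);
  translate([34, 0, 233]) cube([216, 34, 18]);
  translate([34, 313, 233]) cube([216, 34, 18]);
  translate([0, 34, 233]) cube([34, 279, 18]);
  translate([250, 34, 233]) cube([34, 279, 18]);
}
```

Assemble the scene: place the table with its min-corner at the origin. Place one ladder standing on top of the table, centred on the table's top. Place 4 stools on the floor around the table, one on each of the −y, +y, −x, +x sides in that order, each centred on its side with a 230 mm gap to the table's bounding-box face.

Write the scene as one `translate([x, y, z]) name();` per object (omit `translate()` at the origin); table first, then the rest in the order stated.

table();
translate([44, 408, 746]) ladder();
translate([162, -577, 0]) stool();
translate([162, 1111, 0]) stool();
translate([-514, 267, 0]) stool();
translate([838, 267, 0]) stool();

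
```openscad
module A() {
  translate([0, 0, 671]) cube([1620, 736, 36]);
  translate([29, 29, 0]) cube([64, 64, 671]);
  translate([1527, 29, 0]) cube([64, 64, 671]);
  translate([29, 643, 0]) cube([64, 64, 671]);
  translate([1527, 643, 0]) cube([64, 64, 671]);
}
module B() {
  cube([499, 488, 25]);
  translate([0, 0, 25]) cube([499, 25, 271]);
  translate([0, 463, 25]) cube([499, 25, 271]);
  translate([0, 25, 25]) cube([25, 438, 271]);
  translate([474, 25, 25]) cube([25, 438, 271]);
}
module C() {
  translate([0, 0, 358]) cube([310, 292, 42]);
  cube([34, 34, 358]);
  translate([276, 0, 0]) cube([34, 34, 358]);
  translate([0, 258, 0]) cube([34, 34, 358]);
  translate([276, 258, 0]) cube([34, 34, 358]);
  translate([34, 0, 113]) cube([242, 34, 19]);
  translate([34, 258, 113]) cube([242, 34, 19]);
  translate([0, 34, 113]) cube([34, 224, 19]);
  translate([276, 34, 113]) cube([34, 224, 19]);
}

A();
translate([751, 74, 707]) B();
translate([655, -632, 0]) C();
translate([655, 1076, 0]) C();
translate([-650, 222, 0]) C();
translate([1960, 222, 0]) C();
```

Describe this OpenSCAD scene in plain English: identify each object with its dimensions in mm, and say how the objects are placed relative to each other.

A is a rectangular dining table. The top is 1620×736×36 mm with its upper surface at z = 707 mm. It stands on four 64×64 mm square legs, each inset 29 mm from the nearest pair of top edges, running from the floor to the underside of the top.

B is an open-topped rectangular box: outside dimensions 499×488×296 mm, with a uniform wall and base thickness of 25 mm. The base is a full 499×488 slab on the floor; four walls sit on top of the base. The front and back walls (the −y and +y sides) span the full width; the two side walls fit between them.

C is a four-legged stool. The seat is 310×292 mm, 42 mm thick, top at z = 400 mm. It stands on four square legs, each 34×34 mm in cross-section, from z = 0 to the seat underside, each flush with a corner of the seat. Four stretchers, 34 mm wide and 19 mm tall, connect adjacent legs with their undersides at z = 113 mm, each running between the inner faces of the legs it joins and aligned with the legs' outer faces on the other axis.

The open box is on top of the table. Four stools sit around the table at the −y, +y, −x, +x sides.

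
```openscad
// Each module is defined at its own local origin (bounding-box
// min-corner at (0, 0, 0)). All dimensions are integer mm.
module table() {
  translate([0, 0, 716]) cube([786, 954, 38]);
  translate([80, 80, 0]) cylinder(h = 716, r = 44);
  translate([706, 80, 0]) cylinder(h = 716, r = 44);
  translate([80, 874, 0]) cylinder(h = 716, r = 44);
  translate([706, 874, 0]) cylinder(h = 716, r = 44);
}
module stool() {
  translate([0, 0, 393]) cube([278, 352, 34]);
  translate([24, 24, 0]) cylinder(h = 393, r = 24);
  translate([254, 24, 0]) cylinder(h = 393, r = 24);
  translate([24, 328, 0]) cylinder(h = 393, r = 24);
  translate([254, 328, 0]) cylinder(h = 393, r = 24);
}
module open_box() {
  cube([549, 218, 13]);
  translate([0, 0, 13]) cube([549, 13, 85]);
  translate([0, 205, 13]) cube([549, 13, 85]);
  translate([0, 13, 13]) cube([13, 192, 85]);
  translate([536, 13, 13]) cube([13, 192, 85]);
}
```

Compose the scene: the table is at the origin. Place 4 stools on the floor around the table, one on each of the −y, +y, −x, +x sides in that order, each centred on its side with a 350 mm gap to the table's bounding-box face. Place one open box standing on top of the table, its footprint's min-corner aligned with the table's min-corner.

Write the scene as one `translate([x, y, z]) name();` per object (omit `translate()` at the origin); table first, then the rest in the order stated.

table();
translate([254, -702, 0]) stool();
translate([254, 1304, 0]) stool();
translate([-628, 301, 0]) stool();
translate([1136, 301, 0]) stool();
translate([0, 0, 754]) open_box();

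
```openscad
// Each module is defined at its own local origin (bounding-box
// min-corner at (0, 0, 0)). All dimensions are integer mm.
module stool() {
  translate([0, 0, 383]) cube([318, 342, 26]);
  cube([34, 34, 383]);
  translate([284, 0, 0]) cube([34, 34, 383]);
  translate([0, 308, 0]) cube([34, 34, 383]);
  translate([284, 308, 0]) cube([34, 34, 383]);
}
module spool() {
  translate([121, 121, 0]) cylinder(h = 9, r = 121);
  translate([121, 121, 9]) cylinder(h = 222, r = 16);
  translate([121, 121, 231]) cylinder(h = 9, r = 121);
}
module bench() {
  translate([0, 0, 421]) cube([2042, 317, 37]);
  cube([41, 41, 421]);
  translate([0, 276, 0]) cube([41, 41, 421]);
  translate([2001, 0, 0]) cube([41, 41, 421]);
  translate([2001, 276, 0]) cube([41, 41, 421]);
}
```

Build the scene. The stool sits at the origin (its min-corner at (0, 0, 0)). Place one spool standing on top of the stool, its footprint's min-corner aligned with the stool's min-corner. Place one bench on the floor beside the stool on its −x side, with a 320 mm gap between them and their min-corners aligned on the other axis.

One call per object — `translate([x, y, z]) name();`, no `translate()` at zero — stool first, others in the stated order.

stool();
translate([0, 0, 409]) spool();
translate([-2362, 0, 0]) bench();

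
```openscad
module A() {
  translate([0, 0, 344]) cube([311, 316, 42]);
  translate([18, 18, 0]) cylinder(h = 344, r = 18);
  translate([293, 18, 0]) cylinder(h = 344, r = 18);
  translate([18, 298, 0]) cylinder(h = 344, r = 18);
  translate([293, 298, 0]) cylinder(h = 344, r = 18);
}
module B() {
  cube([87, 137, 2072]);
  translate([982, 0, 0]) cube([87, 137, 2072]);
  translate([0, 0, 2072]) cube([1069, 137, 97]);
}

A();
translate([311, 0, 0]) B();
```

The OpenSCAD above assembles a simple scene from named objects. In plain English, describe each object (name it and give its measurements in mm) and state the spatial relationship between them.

A is a simple wooden stool: a rectangular seat 311 mm (x) by 316 mm (y), 42 mm thick, top face at z = 386 mm, on four round legs, each 36 mm in diameter. The legs rest on z = 0, each leg's axis is inset half a diameter from the nearest pair of seat edges (so the leg's bounding box is flush with the corner).

B is a rectangular door frame: two vertical jambs of 87×137 mm section, 2072 mm tall, with a clear opening 895 mm wide between their inner faces. A header 97 mm tall and 137 mm deep lies on top of the jambs and spans the full outside width.

The door frame is against the stool's +x side, with their −y faces flush.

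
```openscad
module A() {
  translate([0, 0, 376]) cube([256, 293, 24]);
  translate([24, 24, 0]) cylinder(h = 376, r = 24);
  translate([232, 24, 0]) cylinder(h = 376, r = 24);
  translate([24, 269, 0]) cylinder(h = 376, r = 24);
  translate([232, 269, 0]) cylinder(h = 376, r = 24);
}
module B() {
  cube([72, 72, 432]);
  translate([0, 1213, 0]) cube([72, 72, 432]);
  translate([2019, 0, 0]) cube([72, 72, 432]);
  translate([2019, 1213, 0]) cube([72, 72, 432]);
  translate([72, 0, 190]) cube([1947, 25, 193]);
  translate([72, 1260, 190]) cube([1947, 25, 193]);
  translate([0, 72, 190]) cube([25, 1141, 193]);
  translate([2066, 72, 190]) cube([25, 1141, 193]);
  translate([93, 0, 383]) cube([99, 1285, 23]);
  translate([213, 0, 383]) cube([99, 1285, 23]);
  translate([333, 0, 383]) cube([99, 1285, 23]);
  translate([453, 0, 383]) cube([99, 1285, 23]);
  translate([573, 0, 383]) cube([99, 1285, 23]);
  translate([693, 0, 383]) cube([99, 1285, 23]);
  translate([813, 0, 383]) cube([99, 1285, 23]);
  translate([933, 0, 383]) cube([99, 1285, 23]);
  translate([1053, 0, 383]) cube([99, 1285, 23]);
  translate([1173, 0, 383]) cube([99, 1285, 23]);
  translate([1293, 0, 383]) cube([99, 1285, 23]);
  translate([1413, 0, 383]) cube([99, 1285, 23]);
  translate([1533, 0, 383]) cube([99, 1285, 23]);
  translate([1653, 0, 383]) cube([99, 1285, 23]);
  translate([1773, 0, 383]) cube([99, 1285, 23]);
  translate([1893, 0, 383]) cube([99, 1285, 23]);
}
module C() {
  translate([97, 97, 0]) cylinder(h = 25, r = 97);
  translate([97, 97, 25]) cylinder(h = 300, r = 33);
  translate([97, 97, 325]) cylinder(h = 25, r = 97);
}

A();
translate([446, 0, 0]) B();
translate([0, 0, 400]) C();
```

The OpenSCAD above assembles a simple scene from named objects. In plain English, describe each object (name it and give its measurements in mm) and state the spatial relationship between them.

A is a simple wooden stool: a rectangular seat 256 mm (x) by 293 mm (y), 24 mm thick, top face at z = 400 mm, on four round legs, each 48 mm in diameter. The legs rest on z = 0, each leg's axis is inset half a diameter from the nearest pair of seat edges (so the leg's bounding box is flush with the corner).

B is a bed frame 2091 mm long (x) by 1285 mm wide (y). Four 72×72 mm corner posts, 432 mm tall, at the corners of the footprint. Four rails of 25 mm thickness and 193 mm height run between adjacent posts with their undersides at z = 190 mm, their outer faces flush with the outside of the frame (the two x-running rails run between the posts' inner faces; the two y-running rails run between the posts' inner faces). 16 slats, each 99 mm wide (x) and 23 mm thick, lie across the top of the two x-running rails, running the full 1285 mm width of the frame in y; the slats are evenly spaced along x between the inner faces of the end posts with equal gaps (rounded down to the nearest mm) at the −x end and between each pair — any rounding remainder accumulates at the +x end.

C is a spool: two coaxial disc flanges of radius 97 mm and thickness 25 mm, joined by a core cylinder of radius 33 mm and height 300 mm. The lower flange rests on z = 0 and the three cylinders share a vertical axis.

The bed frame is on the floor beside the stool on its +x side. The spool is on top of the stool.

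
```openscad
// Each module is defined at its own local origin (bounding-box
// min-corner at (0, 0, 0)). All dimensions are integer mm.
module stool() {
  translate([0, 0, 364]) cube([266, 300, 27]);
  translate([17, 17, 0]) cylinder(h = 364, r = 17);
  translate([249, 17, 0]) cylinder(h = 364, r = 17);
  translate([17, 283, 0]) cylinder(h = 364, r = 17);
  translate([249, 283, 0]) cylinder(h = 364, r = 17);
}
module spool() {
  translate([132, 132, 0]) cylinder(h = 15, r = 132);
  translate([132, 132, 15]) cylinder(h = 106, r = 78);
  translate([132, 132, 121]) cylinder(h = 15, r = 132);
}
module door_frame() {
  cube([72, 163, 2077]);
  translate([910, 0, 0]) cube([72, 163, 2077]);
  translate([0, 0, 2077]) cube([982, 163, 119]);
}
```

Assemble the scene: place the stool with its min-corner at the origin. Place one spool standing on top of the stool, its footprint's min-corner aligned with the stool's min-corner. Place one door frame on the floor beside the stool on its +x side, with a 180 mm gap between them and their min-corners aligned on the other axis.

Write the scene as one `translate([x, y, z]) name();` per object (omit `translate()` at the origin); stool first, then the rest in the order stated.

stool();
translate([0, 0, 391]) spool();
translate([446, 0, 0]) door_frame();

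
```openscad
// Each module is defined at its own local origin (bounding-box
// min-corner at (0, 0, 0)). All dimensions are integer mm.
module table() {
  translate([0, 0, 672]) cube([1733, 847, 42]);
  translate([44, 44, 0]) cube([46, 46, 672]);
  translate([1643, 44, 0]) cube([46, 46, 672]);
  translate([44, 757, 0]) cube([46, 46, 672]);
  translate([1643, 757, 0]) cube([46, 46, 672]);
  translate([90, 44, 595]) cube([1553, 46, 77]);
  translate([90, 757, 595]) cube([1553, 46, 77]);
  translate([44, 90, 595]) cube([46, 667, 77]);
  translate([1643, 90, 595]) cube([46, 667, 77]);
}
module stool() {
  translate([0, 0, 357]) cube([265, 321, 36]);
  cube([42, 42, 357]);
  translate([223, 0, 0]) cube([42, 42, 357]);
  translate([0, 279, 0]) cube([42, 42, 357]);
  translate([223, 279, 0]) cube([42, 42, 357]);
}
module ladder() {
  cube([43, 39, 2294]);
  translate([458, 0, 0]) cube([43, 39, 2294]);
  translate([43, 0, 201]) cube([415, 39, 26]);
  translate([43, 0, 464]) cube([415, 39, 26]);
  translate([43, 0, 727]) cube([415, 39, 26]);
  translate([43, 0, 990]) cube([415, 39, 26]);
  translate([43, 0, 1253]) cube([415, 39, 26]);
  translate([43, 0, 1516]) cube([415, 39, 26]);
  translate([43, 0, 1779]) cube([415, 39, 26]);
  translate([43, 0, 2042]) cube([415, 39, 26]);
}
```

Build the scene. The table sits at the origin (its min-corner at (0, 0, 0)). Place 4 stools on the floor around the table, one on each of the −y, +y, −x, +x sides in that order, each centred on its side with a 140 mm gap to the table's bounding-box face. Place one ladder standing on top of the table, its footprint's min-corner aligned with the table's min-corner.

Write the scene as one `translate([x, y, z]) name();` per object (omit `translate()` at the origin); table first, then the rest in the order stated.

table();
translate([734, -461, 0]) stool();
translate([734, 987, 0]) stool();
translate([-405, 263, 0]) stool();
translate([1873, 263, 0]) stool();
translate([0, 0, 714]) ladder();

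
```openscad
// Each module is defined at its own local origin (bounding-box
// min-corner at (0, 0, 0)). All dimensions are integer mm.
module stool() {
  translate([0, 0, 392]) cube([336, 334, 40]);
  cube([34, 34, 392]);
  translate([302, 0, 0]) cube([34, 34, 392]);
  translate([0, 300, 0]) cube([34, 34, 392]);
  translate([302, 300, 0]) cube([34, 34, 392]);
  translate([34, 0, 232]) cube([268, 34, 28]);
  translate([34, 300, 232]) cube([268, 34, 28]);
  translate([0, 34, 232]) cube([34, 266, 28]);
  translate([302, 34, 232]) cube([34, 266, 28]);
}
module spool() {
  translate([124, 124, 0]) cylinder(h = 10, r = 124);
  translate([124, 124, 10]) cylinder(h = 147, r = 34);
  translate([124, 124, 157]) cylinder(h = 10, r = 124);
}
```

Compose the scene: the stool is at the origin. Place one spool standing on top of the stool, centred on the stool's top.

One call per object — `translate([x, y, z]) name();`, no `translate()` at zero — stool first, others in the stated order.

stool();
translate([44, 43, 432]) spool();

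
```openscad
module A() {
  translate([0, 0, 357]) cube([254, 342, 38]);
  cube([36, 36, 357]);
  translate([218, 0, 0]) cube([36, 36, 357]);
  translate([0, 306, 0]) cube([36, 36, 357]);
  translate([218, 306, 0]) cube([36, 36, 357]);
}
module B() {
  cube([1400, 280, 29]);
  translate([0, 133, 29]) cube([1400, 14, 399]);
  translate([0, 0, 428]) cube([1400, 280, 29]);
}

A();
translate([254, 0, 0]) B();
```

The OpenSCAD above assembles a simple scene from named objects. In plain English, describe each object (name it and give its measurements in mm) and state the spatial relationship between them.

A is a simple wooden stool: a rectangular seat 254 mm (x) by 342 mm (y), 38 mm thick, top face at z = 395 mm, on four square legs, each 36×36 mm in cross-section. The legs rest on z = 0, each flush with a corner of the seat.

B is an I-beam lying along x, 1400 mm long. Overall section height 457 mm. Two flanges 280 mm wide (y) and 29 mm thick, one on the floor and one at the top; a web 14 mm thick runs between them, centred on the flange width.

The I-beam is against the stool's +x side, with their −y faces flush.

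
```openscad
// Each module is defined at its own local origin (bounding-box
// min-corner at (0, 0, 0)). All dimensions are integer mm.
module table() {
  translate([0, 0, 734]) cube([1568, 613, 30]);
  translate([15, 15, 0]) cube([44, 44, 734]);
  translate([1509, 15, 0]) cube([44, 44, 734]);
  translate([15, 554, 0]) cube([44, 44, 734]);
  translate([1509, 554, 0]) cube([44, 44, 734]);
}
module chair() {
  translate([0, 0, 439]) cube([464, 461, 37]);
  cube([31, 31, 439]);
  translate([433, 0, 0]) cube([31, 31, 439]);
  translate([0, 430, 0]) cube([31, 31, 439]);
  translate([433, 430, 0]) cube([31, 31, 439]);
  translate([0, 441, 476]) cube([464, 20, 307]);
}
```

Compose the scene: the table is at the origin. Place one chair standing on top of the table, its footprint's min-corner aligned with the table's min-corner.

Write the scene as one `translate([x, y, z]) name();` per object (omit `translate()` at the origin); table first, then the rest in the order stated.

table();
translate([0, 0, 764]) chair();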